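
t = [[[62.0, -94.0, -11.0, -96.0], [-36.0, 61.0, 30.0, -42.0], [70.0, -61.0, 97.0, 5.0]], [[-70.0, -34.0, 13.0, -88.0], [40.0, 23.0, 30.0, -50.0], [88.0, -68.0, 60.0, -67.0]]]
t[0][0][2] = -11.0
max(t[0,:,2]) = 97.0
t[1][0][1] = -34.0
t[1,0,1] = -34.0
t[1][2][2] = 60.0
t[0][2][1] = -61.0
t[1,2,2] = 60.0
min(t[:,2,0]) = 70.0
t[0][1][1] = 61.0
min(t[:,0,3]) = -96.0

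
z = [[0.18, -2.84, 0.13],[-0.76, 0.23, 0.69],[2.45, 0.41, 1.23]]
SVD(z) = [[-0.83,0.55,0.11], [0.01,-0.18,0.98], [0.56,0.82,0.14]] @ diag([2.916002792926369, 2.739326905797851, 0.9476369636192896]) @ [[0.42, 0.89, 0.20], [0.82, -0.46, 0.35], [-0.40, -0.02, 0.92]]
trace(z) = 1.64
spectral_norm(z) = 2.92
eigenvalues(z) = [(-1.83+0j), (1.74+1.06j), (1.74-1.06j)]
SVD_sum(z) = [[-1.01,-2.14,-0.49], [0.01,0.02,0.01], [0.68,1.45,0.33]] + [[1.23, -0.7, 0.52], [-0.4, 0.22, -0.17], [1.82, -1.03, 0.78]] + [[-0.04, -0.0, 0.09], [-0.37, -0.02, 0.85], [-0.05, -0.0, 0.12]]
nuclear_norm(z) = 6.60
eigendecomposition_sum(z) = [[-0.80-0.00j,(-1.16+0j),(0.29-0j)], [(-0.53-0j),(-0.77+0j),0.20-0.00j], [0.71+0.00j,1.03-0.00j,(-0.26+0j)]] + [[0.49+0.30j,(-0.84+0.14j),-0.08+0.45j], [(-0.11-0.38j),(0.5+0.31j),0.25-0.19j], [(0.87-0.67j),-0.31+1.60j,0.75+0.45j]] + [[(0.49-0.3j), (-0.84-0.14j), (-0.08-0.45j)], [-0.11+0.38j, 0.50-0.31j, 0.25+0.19j], [0.87+0.67j, (-0.31-1.6j), (0.75-0.45j)]]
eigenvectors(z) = [[(-0.67+0j), -0.16-0.41j, (-0.16+0.41j)], [(-0.45+0j), (-0.11+0.28j), -0.11-0.28j], [(0.6+0j), (-0.84+0j), -0.84-0.00j]]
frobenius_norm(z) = 4.11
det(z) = -7.57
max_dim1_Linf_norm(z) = 2.84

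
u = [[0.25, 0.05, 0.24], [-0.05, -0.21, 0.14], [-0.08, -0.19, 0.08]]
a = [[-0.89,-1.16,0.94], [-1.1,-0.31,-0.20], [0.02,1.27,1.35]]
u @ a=[[-0.27, -0.00, 0.55],[0.28, 0.30, 0.18],[0.28, 0.25, 0.07]]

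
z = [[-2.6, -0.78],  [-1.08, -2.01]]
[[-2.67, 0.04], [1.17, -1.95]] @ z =[[6.90, 2.00],[-0.94, 3.01]]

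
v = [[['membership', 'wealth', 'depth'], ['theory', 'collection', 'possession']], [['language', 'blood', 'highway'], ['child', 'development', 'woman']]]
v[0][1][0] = 'theory'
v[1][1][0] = 'child'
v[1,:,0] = ['language', 'child']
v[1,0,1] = 'blood'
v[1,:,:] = [['language', 'blood', 'highway'], ['child', 'development', 'woman']]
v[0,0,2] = 'depth'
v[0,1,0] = 'theory'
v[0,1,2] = 'possession'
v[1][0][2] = 'highway'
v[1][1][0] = 'child'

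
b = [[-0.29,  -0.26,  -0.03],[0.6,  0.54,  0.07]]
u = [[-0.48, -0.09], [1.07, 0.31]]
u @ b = [[0.09, 0.08, 0.01], [-0.12, -0.11, -0.01]]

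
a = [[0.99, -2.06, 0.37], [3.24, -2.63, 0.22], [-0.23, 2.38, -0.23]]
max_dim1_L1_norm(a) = 6.09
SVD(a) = [[-0.44, 0.31, 0.84], [-0.8, -0.55, -0.22], [0.4, -0.77, 0.49]] @ diag([5.077741904452555, 1.669574309016437, 0.1508601287247229]) @ [[-0.62, 0.78, -0.09], [-0.79, -0.61, 0.10], [0.03, 0.13, 0.99]]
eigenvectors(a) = [[(-0.47+0.09j), (-0.47-0.09j), 0.13+0.00j],  [(-0.28+0.52j), (-0.28-0.52j), 0.22+0.00j],  [0.65+0.00j, (0.65-0j), 0.97+0.00j]]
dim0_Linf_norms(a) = [3.24, 2.63, 0.37]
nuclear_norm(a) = 6.90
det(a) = 1.28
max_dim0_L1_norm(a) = 7.07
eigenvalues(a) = [(-1.07+1.86j), (-1.07-1.86j), (0.28+0j)]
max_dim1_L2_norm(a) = 4.18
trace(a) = -1.87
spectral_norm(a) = 5.08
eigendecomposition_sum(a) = [[0.47+1.29j,(-1.03-0.55j),(0.17-0.05j)], [(1.58+0.54j),(-1.31+0.55j),(0.08-0.2j)], [-0.30-1.83j,(1.22+0.99j),(-0.24+0.02j)]] + [[(0.47-1.29j), (-1.03+0.55j), (0.17+0.05j)], [(1.58-0.54j), (-1.31-0.55j), 0.08+0.20j], [(-0.3+1.83j), (1.22-0.99j), (-0.24-0.02j)]] + [[(0.05+0j), (-0.01-0j), 0.03+0.00j],[0.08+0.00j, (-0.01-0j), (0.05+0j)],[0.37+0.00j, (-0.06-0j), (0.24+0j)]]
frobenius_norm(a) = 5.35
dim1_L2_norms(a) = [2.32, 4.18, 2.4]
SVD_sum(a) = [[1.39,-1.76,0.19], [2.51,-3.19,0.35], [-1.25,1.58,-0.17]] + [[-0.4, -0.31, 0.05], [0.73, 0.56, -0.09], [1.02, 0.79, -0.13]] + [[0.00, 0.02, 0.13], [-0.00, -0.0, -0.03], [0.00, 0.01, 0.07]]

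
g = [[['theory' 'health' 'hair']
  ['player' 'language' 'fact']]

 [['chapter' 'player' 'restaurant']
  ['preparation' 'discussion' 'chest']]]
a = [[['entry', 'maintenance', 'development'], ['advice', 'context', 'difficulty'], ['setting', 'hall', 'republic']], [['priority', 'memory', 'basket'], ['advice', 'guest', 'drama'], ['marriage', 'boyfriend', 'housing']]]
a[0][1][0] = 'advice'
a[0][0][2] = 'development'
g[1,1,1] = 'discussion'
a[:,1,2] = ['difficulty', 'drama']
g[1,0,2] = 'restaurant'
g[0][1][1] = 'language'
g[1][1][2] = 'chest'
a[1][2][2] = 'housing'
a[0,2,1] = 'hall'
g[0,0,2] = 'hair'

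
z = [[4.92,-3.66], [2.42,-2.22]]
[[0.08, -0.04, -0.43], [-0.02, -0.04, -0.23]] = z @ [[0.12, 0.03, -0.05], [0.14, 0.05, 0.05]]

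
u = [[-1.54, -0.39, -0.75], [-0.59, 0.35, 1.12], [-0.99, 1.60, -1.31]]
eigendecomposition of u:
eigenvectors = [[-0.25, 0.77, 0.58], [0.78, 0.50, -0.2], [0.57, -0.39, 0.79]]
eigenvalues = [1.35, -1.42, -2.43]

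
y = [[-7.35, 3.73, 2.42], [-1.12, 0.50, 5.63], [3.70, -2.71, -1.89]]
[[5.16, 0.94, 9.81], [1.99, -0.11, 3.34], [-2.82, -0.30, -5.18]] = y @ [[-0.58, -0.23, -1.22], [0.09, -0.17, -0.00], [0.23, -0.05, 0.35]]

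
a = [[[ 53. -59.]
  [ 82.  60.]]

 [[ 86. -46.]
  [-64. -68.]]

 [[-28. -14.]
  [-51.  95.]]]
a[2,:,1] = [-14.0, 95.0]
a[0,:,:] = [[53.0, -59.0], [82.0, 60.0]]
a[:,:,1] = [[-59.0, 60.0], [-46.0, -68.0], [-14.0, 95.0]]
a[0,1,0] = 82.0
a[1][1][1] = -68.0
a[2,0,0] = -28.0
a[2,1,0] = -51.0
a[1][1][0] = -64.0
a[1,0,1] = -46.0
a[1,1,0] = -64.0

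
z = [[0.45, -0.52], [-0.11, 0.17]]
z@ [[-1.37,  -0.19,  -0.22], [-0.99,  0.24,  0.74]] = [[-0.1,-0.21,-0.48], [-0.02,0.06,0.15]]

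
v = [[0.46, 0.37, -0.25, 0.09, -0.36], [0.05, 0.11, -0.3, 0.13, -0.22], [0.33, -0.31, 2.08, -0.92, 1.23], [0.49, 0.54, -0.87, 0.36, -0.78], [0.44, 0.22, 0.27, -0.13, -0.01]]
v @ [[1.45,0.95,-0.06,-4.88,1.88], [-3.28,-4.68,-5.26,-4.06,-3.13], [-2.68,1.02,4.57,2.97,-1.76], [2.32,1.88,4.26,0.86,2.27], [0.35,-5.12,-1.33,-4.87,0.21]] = [[0.21, 0.46, -2.25, -2.66, 0.28], [0.74, 0.60, -1.11, -0.40, 0.53], [-5.78, -4.14, 5.56, -0.96, -3.90], [1.83, 1.72, -4.27, -3.06, 1.42], [-1.11, -0.53, -0.49, -2.30, -0.63]]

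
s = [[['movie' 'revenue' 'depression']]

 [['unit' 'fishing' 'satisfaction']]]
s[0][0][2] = 'depression'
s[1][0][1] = 'fishing'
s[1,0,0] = 'unit'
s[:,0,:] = [['movie', 'revenue', 'depression'], ['unit', 'fishing', 'satisfaction']]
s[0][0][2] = 'depression'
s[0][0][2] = 'depression'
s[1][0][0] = 'unit'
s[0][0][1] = 'revenue'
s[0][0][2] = 'depression'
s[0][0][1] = 'revenue'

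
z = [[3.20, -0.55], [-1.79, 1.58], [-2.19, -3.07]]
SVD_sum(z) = [[2.75,0.88],[-1.17,-0.37],[-2.88,-0.92]] + [[0.45, -1.43], [-0.62, 1.95], [0.69, -2.15]]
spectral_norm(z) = 4.35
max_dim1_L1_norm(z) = 5.26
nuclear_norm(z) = 7.75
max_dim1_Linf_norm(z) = 3.2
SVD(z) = [[-0.66, 0.44],[0.28, -0.60],[0.69, 0.67]] @ diag([4.349815091557205, 3.397515072705518]) @ [[-0.95, -0.3], [0.30, -0.95]]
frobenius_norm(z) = 5.52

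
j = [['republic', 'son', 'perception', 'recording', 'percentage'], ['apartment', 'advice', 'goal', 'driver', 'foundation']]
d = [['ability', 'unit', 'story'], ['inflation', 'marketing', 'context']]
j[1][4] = 'foundation'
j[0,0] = 'republic'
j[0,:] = ['republic', 'son', 'perception', 'recording', 'percentage']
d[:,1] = ['unit', 'marketing']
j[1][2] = 'goal'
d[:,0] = ['ability', 'inflation']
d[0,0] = 'ability'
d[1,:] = ['inflation', 'marketing', 'context']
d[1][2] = 'context'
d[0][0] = 'ability'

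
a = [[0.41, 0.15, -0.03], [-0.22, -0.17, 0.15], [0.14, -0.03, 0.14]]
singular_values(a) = [0.53, 0.22, 0.01]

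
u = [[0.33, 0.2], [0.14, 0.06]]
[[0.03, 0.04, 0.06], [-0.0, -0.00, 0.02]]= u@[[-0.23,  -0.38,  0.12], [0.53,  0.85,  0.1]]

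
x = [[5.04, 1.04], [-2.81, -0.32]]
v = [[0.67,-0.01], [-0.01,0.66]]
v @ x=[[3.4,  0.7], [-1.90,  -0.22]]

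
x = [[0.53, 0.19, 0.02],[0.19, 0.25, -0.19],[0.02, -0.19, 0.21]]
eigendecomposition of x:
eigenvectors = [[0.28, -0.84, 0.46], [-0.7, -0.5, -0.5], [-0.66, 0.18, 0.73]]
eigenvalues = [-0.0, 0.64, 0.35]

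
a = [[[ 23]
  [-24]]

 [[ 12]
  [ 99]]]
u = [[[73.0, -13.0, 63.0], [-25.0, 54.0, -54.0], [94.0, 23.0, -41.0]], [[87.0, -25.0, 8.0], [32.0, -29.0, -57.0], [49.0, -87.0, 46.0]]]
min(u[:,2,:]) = -87.0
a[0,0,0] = 23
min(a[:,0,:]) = 12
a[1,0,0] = 12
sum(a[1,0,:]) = 12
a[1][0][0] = 12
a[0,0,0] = 23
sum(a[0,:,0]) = -1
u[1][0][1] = -25.0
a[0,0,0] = 23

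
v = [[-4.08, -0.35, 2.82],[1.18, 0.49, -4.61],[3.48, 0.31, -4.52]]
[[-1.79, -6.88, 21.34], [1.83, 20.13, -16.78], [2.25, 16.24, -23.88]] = v @ [[0.20, -1.60, -3.28], [0.05, -1.25, -1.14], [-0.34, -4.91, 2.68]]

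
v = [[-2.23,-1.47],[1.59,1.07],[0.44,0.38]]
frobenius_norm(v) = 3.34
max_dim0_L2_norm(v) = 2.77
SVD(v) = [[-0.8, -0.26], [0.57, -0.07], [0.17, -0.96]] @ diag([3.3375704089809504, 0.07364621575298373]) @ [[0.83, 0.56], [0.56, -0.83]]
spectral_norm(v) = 3.34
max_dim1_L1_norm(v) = 3.7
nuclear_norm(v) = 3.41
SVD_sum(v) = [[-2.22,  -1.49],  [1.59,  1.07],  [0.48,  0.32]] + [[-0.01, 0.02], [-0.00, 0.0], [-0.04, 0.06]]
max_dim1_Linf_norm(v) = 2.23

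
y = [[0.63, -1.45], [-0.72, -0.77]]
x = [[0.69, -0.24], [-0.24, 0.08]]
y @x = [[0.78,-0.27],[-0.31,0.11]]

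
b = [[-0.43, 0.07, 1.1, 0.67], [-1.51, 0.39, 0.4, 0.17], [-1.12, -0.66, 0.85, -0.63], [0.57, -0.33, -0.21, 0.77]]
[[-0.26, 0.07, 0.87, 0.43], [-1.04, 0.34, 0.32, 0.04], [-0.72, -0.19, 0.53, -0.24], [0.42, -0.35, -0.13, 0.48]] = b @ [[0.68, -0.06, 0.02, 0.02], [-0.06, 0.61, 0.08, -0.13], [0.02, 0.08, 0.76, 0.06], [0.02, -0.13, 0.06, 0.57]]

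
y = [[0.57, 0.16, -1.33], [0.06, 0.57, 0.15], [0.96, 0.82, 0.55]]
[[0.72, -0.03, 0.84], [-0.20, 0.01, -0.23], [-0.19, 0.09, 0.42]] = y @ [[0.29, 0.06, 0.96], [-0.27, 0.00, -0.43], [-0.45, 0.05, -0.27]]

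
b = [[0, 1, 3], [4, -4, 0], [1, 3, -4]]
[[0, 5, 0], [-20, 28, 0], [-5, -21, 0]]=b @ [[-5, 3, 0], [0, -4, 0], [0, 3, 0]]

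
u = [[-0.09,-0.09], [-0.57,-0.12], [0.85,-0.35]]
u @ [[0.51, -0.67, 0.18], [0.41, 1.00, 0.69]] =[[-0.08,-0.03,-0.08],[-0.34,0.26,-0.19],[0.29,-0.92,-0.09]]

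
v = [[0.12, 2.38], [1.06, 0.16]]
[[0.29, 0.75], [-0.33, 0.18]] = v @ [[-0.33, 0.12], [0.14, 0.31]]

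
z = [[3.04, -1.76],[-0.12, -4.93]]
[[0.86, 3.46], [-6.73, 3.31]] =z @[[1.06, 0.74],[1.34, -0.69]]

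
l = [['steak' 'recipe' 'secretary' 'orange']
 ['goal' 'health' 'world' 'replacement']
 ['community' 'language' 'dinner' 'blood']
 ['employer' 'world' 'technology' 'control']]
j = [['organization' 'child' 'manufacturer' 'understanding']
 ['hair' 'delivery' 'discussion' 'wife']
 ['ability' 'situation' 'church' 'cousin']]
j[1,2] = 'discussion'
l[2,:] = ['community', 'language', 'dinner', 'blood']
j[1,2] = 'discussion'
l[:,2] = ['secretary', 'world', 'dinner', 'technology']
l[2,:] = ['community', 'language', 'dinner', 'blood']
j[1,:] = ['hair', 'delivery', 'discussion', 'wife']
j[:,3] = ['understanding', 'wife', 'cousin']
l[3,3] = 'control'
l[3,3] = 'control'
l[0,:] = ['steak', 'recipe', 'secretary', 'orange']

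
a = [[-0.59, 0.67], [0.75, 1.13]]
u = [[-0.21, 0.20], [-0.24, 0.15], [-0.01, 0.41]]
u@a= [[0.27, 0.09], [0.25, 0.01], [0.31, 0.46]]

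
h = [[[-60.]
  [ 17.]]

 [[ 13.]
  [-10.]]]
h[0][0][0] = -60.0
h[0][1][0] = 17.0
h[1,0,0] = 13.0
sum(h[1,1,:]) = -10.0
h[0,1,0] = 17.0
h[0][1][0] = 17.0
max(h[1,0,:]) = 13.0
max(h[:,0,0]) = 13.0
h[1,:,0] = [13.0, -10.0]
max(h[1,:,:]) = 13.0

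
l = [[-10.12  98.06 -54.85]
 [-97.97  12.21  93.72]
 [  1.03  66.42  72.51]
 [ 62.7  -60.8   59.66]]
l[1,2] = 93.72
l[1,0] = -97.97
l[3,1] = -60.8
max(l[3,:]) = 62.7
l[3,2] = 59.66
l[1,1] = 12.21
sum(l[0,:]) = 33.089999999999996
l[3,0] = 62.7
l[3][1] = -60.8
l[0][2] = -54.85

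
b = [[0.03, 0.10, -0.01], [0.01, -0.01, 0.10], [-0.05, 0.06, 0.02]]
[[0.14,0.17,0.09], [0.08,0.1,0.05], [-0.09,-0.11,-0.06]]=b@[[2.78,3.46,1.73], [0.63,0.78,0.39], [0.62,0.78,0.39]]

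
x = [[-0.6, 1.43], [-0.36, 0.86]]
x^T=[[-0.60, -0.36],[1.43, 0.86]]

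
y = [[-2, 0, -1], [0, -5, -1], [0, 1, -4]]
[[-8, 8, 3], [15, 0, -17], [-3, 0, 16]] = y@[[4, -4, 0], [-3, 0, 4], [0, 0, -3]]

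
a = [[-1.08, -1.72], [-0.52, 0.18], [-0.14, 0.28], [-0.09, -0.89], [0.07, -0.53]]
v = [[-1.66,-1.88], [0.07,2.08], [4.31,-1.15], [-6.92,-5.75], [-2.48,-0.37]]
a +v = [[-2.74, -3.6],  [-0.45, 2.26],  [4.17, -0.87],  [-7.01, -6.64],  [-2.41, -0.90]]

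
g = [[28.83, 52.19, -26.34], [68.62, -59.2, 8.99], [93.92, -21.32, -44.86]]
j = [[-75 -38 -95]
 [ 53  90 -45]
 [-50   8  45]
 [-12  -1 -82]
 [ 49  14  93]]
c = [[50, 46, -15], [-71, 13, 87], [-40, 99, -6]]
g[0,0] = 28.83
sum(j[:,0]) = -35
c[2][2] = -6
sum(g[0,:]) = 54.67999999999999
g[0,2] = -26.34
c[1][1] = 13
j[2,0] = -50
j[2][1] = 8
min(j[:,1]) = -38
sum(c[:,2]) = 66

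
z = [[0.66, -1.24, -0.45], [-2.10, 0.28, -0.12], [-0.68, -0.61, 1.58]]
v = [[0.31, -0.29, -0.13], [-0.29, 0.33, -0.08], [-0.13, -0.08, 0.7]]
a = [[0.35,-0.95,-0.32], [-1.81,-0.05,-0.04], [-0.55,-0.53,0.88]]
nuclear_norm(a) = 3.92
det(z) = -4.63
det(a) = -1.86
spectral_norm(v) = 0.74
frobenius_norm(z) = 3.16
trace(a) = 1.18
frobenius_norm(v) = 0.95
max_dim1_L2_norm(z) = 2.12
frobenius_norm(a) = 2.40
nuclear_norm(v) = 1.34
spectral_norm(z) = 2.43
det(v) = -0.00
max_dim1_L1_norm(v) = 0.91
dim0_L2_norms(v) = [0.44, 0.45, 0.72]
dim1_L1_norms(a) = [1.62, 1.9, 1.96]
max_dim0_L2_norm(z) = 2.3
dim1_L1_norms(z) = [2.35, 2.5, 2.87]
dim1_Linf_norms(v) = [0.31, 0.33, 0.7]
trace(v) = 1.34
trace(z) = 2.52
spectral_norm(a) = 1.95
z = a + v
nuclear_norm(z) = 5.24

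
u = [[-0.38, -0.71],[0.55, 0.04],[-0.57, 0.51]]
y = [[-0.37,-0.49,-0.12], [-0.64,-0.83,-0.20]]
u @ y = [[0.6, 0.78, 0.19],[-0.23, -0.30, -0.07],[-0.12, -0.14, -0.03]]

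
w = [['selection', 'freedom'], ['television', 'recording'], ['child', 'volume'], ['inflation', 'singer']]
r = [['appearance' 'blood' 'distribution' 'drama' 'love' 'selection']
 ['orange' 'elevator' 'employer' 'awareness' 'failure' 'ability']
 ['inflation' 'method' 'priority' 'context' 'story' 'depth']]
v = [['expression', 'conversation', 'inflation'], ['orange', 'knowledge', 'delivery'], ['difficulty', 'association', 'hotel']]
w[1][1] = 'recording'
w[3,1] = 'singer'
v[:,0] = ['expression', 'orange', 'difficulty']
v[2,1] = 'association'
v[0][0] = 'expression'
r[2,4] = 'story'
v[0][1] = 'conversation'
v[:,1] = ['conversation', 'knowledge', 'association']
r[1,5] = 'ability'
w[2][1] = 'volume'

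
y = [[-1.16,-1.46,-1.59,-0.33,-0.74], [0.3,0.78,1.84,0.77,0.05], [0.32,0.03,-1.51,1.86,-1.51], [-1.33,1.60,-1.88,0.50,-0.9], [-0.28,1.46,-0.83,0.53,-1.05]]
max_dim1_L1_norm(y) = 6.21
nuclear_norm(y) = 10.63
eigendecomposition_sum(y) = [[0.17-0.00j, -0.88-0.00j, -0.23+0.00j, (-0.71-0j), 0.27-0.00j], [(-0.19+0j), 0.97+0.00j, (0.25-0j), 0.79+0.00j, (-0.3+0j)], [-0.05+0.00j, (0.24+0j), 0.06-0.00j, 0.20+0.00j, (-0.08+0j)], [(-0.23+0j), (1.15+0j), 0.30-0.00j, (0.93+0j), (-0.36+0j)], [-0.14+0.00j, (0.7+0j), (0.18-0j), (0.56+0j), (-0.22+0j)]] + [[-0.52+0.20j,(-0.19-0.04j),-0.64-0.43j,0.03+0.72j,-0.22-0.74j],[0.65-0.28j,0.24+0.04j,(0.83+0.51j),(-0.08-0.92j),0.33+0.93j],[0.13+0.85j,(-0.12+0.27j),(-0.85+0.82j),(1.1+0.19j),-1.19+0.09j],[-1.23+0.09j,(-0.37-0.2j),(-1.08-1.31j),-0.39+1.56j,(-0.01-1.71j)],[-0.68-0.08j,-0.18-0.15j,-0.45-0.83j,(-0.38+0.81j),(0.18-0.94j)]] + [[-0.52-0.20j,-0.19+0.04j,(-0.64+0.43j),0.03-0.72j,-0.22+0.74j], [(0.65+0.28j),(0.24-0.04j),(0.83-0.51j),(-0.08+0.92j),0.33-0.93j], [0.13-0.85j,-0.12-0.27j,(-0.85-0.82j),(1.1-0.19j),(-1.19-0.09j)], [(-1.23-0.09j),-0.37+0.20j,(-1.08+1.31j),(-0.39-1.56j),-0.01+1.71j], [-0.68+0.08j,(-0.18+0.15j),-0.45+0.83j,-0.38-0.81j,(0.18+0.94j)]] + [[(-0.15+0.21j), (-0.11+0.19j), (-0.05-0.01j), 0.16+0.09j, -0.28-0.14j],[(-0.4+0.06j), (-0.33+0.08j), -0.04-0.06j, 0.07+0.28j, (-0.15-0.49j)],[0.06-0.37j, (0.02-0.32j), (0.07-0.02j), -0.27-0.01j, 0.47+0.00j],[(0.68+0.32j), 0.59+0.21j, (-0.01+0.14j), 0.18-0.51j, (-0.27+0.89j)],[(0.61+0.58j), 0.56+0.43j, (-0.05+0.15j), (0.37-0.48j), (-0.6+0.86j)]] + [[(-0.15-0.21j), (-0.11-0.19j), (-0.05+0.01j), (0.16-0.09j), (-0.28+0.14j)], [-0.40-0.06j, (-0.33-0.08j), -0.04+0.06j, (0.07-0.28j), -0.15+0.49j], [(0.06+0.37j), 0.02+0.32j, 0.07+0.02j, (-0.27+0.01j), 0.47-0.00j], [0.68-0.32j, (0.59-0.21j), -0.01-0.14j, (0.18+0.51j), -0.27-0.89j], [0.61-0.58j, 0.56-0.43j, (-0.05-0.15j), (0.37+0.48j), (-0.6-0.86j)]]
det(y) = 9.75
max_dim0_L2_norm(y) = 3.52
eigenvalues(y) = [(1.92+0j), (-1.34+1.68j), (-1.34-1.68j), (-0.84+0.63j), (-0.84-0.63j)]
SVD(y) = [[-0.35, -0.67, 0.06, 0.61, 0.23], [0.27, 0.56, 0.15, 0.77, -0.04], [-0.53, 0.19, 0.80, -0.12, -0.17], [-0.62, 0.22, -0.54, 0.13, -0.50], [-0.38, 0.39, -0.18, -0.07, 0.82]] @ diag([4.33454106175414, 2.982026936962424, 2.004893175373855, 0.8890279000972963, 0.42332242958024546]) @ [[0.29, -0.19, 0.77, -0.27, 0.47], [0.20, 0.79, 0.35, 0.45, -0.13], [0.50, -0.54, 0.06, 0.61, -0.29], [-0.75, -0.21, 0.5, 0.23, -0.31], [0.26, 0.04, 0.18, -0.56, -0.77]]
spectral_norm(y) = 4.33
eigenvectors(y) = [[-0.46+0.00j, (0.28-0.08j), 0.28+0.08j, -0.03-0.20j, -0.03+0.20j],[(0.51+0j), -0.36+0.12j, (-0.36-0.12j), (0.2-0.25j), (0.2+0.25j)],[0.13+0.00j, -0.03-0.45j, -0.03+0.45j, (0.17+0.24j), (0.17-0.24j)],[0.61+0.00j, (0.66+0j), 0.66-0.00j, (-0.55+0.18j), (-0.55-0.18j)],[0.37+0.00j, (0.36+0.07j), 0.36-0.07j, (-0.66+0j), -0.66-0.00j]]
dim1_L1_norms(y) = [5.28, 3.74, 5.23, 6.21, 4.15]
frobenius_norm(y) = 5.72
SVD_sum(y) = [[-0.44,  0.29,  -1.18,  0.41,  -0.72], [0.34,  -0.22,  0.9,  -0.31,  0.54], [-0.66,  0.44,  -1.75,  0.61,  -1.06], [-0.78,  0.52,  -2.07,  0.72,  -1.25], [-0.47,  0.31,  -1.25,  0.44,  -0.76]] + [[-0.4, -1.57, -0.71, -0.89, 0.25],[0.33, 1.31, 0.59, 0.74, -0.21],[0.12, 0.45, 0.2, 0.26, -0.07],[0.13, 0.52, 0.24, 0.30, -0.08],[0.24, 0.92, 0.41, 0.52, -0.15]] + [[0.06, -0.07, 0.01, 0.08, -0.04], [0.15, -0.16, 0.02, 0.18, -0.08], [0.8, -0.88, 0.10, 0.98, -0.46], [-0.54, 0.59, -0.07, -0.66, 0.31], [-0.18, 0.2, -0.02, -0.22, 0.1]] + [[-0.40, -0.11, 0.27, 0.12, -0.17], [-0.51, -0.14, 0.34, 0.16, -0.21], [0.08, 0.02, -0.05, -0.02, 0.03], [-0.09, -0.02, 0.06, 0.03, -0.04], [0.05, 0.01, -0.03, -0.01, 0.02]] + [[0.03, 0.00, 0.02, -0.05, -0.07], [-0.00, -0.00, -0.00, 0.01, 0.01], [-0.02, -0.0, -0.01, 0.04, 0.05], [-0.06, -0.01, -0.04, 0.12, 0.16], [0.09, 0.01, 0.06, -0.19, -0.26]]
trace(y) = -2.44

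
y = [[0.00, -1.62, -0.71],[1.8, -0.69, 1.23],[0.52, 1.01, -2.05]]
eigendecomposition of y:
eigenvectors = [[(-0.7+0j), -0.70-0.00j, (-0.06+0j)], [-0.04+0.65j, -0.04-0.65j, -0.49+0.00j], [0.05+0.28j, 0.05-0.28j, (0.87+0j)]]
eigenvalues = [(-0.04+1.8j), (-0.04-1.8j), (-2.65+0j)]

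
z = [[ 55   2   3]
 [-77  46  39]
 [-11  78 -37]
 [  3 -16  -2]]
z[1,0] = -77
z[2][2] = -37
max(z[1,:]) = 46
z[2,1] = 78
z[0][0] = 55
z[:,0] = [55, -77, -11, 3]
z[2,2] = -37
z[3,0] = 3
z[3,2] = -2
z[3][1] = -16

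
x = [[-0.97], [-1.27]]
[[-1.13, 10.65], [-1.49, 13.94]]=x@ [[1.17, -10.98]]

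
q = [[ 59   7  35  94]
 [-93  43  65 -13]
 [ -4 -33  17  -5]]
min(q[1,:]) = -93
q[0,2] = 35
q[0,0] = 59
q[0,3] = 94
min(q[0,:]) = 7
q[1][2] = 65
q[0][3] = 94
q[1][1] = 43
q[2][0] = -4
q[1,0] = -93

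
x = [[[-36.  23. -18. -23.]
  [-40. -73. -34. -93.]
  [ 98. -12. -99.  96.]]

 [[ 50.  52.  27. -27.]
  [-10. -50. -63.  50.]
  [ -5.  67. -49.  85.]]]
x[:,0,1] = [23.0, 52.0]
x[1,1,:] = [-10.0, -50.0, -63.0, 50.0]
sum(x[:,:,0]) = 57.0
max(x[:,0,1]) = 52.0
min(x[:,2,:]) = -99.0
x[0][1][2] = -34.0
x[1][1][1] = -50.0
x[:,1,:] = [[-40.0, -73.0, -34.0, -93.0], [-10.0, -50.0, -63.0, 50.0]]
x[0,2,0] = 98.0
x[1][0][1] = 52.0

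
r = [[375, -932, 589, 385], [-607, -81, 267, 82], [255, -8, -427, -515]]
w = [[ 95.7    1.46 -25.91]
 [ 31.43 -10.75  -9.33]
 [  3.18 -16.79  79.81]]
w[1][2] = -9.33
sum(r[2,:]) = -695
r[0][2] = 589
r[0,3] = 385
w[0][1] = 1.46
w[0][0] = 95.7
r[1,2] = 267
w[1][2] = -9.33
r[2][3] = -515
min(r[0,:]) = -932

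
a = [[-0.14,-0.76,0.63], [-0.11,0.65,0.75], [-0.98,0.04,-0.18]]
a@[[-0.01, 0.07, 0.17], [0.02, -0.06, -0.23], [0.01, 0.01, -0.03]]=[[-0.01, 0.04, 0.13], [0.02, -0.04, -0.19], [0.01, -0.07, -0.17]]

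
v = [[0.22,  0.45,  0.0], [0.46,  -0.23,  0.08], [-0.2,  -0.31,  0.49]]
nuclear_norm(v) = 1.58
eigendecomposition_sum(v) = [[(-0.15+0j), (0.22-0j), (-0.02+0j)], [0.24-0.00j, (-0.36+0j), (0.03-0j)], [0.04-0.00j, -0.07+0.00j, 0.01-0.00j]] + [[(0.18-0j), 0.11+0.01j, (0.01-0.08j)], [0.11+0.05j, 0.06+0.04j, (0.03-0.04j)], [-0.12+0.60j, (-0.12+0.36j), 0.24+0.08j]] + [[0.18+0.00j, (0.11-0.01j), 0.01+0.08j], [(0.11-0.05j), 0.06-0.04j, 0.03+0.04j], [(-0.12-0.6j), (-0.12-0.36j), (0.24-0.08j)]]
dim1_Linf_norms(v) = [0.45, 0.46, 0.49]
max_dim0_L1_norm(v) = 0.99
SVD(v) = [[-0.58, -0.09, 0.81], [0.07, -1.0, -0.06], [0.81, 0.02, 0.58]] @ diag([0.7131484328319682, 0.5198969153525015, 0.3451470848149544]) @ [[-0.36, -0.74, 0.57], [-0.93, 0.35, -0.13], [0.10, 0.57, 0.81]]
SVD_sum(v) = [[0.15, 0.31, -0.23],[-0.02, -0.04, 0.03],[-0.21, -0.43, 0.33]] + [[0.04,  -0.02,  0.01], [0.48,  -0.18,  0.07], [-0.01,  0.0,  -0.0]] + [[0.03, 0.16, 0.23], [-0.0, -0.01, -0.02], [0.02, 0.12, 0.16]]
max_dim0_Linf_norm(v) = 0.49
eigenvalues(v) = [(-0.5+0j), (0.49+0.12j), (0.49-0.12j)]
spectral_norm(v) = 0.71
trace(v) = 0.48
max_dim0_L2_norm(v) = 0.59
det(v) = -0.13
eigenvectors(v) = [[(0.52+0j), 0.06+0.28j, 0.06-0.28j], [-0.84+0.00j, -0.04+0.18j, (-0.04-0.18j)], [(-0.16+0j), -0.94+0.00j, (-0.94-0j)]]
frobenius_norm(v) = 0.95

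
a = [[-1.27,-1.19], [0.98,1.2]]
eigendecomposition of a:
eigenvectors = [[-0.88, 0.54], [0.47, -0.84]]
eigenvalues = [-0.63, 0.56]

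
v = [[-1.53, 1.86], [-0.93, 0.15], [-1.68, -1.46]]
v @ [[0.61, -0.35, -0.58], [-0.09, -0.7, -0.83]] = [[-1.1, -0.77, -0.66], [-0.58, 0.22, 0.41], [-0.89, 1.61, 2.19]]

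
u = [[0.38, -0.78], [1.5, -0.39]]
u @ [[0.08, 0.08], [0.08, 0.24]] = [[-0.03, -0.16], [0.09, 0.03]]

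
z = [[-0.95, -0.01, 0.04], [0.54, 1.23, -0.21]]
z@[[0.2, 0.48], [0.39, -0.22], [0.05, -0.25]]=[[-0.19, -0.46], [0.58, 0.04]]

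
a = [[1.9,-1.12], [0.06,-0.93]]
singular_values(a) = [2.27, 0.75]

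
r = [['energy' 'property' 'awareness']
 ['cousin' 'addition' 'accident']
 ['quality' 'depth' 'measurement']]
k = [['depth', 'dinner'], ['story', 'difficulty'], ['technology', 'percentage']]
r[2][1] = 'depth'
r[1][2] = 'accident'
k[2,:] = ['technology', 'percentage']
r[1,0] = 'cousin'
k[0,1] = 'dinner'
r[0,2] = 'awareness'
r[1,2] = 'accident'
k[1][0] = 'story'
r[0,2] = 'awareness'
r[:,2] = ['awareness', 'accident', 'measurement']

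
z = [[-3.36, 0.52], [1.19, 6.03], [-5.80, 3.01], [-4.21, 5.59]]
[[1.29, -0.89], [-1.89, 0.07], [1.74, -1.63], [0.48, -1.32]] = z@ [[-0.42, 0.26], [-0.23, -0.04]]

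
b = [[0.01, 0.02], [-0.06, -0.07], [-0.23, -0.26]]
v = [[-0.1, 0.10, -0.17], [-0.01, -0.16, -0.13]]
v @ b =[[0.03, 0.04], [0.04, 0.04]]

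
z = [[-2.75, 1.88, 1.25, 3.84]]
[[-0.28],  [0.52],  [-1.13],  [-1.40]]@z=[[0.77,  -0.53,  -0.35,  -1.08], [-1.43,  0.98,  0.65,  2.00], [3.11,  -2.12,  -1.41,  -4.34], [3.85,  -2.63,  -1.75,  -5.38]]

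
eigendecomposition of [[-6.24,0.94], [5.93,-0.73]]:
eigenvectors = [[-0.73, -0.15], [0.68, -0.99]]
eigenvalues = [-7.11, 0.14]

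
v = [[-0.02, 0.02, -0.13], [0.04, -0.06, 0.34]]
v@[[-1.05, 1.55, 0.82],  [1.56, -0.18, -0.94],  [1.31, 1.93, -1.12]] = [[-0.12,-0.29,0.11], [0.31,0.73,-0.29]]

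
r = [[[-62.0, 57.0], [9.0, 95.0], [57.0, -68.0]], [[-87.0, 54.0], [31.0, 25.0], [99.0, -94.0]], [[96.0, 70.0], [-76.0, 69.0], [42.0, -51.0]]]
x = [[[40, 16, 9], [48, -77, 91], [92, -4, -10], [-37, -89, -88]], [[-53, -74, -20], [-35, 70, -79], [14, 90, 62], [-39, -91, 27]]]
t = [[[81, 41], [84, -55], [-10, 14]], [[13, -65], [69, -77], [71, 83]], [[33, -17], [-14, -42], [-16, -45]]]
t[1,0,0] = 13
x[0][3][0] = -37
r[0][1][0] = 9.0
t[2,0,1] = -17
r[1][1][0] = 31.0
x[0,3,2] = -88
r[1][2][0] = 99.0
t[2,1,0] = -14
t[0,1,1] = -55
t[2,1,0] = -14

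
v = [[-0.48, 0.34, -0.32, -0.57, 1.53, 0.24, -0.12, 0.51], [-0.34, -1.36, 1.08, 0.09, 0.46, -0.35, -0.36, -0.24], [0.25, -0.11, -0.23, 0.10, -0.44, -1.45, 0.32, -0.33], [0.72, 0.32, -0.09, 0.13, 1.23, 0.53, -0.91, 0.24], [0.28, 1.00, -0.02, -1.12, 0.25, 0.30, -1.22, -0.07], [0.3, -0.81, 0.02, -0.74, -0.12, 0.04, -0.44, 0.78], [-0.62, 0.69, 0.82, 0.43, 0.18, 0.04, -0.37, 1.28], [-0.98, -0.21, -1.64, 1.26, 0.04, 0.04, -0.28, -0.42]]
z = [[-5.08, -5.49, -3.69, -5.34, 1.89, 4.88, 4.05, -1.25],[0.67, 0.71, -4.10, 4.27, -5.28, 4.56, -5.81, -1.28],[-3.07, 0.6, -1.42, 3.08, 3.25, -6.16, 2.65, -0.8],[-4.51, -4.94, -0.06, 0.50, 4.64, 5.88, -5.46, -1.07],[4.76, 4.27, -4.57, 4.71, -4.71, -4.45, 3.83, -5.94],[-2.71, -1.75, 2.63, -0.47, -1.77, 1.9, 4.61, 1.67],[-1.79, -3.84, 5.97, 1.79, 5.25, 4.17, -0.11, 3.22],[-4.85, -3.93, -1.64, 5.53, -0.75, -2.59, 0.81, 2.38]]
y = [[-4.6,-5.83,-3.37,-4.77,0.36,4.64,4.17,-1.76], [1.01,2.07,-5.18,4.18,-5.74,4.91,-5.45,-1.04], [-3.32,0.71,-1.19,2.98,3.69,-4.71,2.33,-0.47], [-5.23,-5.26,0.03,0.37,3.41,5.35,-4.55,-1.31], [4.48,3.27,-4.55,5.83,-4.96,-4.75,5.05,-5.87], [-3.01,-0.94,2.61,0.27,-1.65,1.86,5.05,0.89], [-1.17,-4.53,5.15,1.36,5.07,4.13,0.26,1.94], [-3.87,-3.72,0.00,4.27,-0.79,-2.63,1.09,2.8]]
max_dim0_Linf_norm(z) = 6.16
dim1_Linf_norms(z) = [5.49, 5.81, 6.16, 5.88, 5.94, 4.61, 5.97, 5.53]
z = v + y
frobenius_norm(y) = 29.19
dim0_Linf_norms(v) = [0.98, 1.36, 1.64, 1.26, 1.53, 1.45, 1.22, 1.28]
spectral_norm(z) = 19.65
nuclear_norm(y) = 71.42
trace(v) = -2.44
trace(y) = -3.39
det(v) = -50.84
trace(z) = -5.83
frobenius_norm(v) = 5.31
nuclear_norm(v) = 14.03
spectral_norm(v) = 3.02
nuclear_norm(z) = 71.14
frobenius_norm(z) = 29.92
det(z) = 3426950.61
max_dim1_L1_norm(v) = 4.87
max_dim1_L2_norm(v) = 2.35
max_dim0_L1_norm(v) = 4.84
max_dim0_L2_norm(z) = 12.83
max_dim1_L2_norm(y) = 13.88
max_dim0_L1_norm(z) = 34.59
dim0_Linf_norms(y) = [5.23, 5.83, 5.18, 5.83, 5.74, 5.35, 5.45, 5.87]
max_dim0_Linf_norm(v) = 1.64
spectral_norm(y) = 18.95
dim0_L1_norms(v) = [3.97, 4.84, 4.22, 4.44, 4.25, 2.99, 4.02, 3.87]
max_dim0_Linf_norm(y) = 5.87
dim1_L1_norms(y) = [29.5, 29.58, 19.4, 25.51, 38.76, 16.28, 23.61, 19.17]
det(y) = 8005222.39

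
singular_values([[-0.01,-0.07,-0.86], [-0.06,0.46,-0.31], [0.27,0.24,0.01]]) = [0.92, 0.52, 0.26]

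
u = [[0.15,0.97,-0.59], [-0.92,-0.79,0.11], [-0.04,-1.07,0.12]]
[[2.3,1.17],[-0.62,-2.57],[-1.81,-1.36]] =u @[[-0.85,1.77], [1.55,1.27], [-1.57,0.55]]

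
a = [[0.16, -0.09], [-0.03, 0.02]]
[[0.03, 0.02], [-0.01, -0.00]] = a@ [[0.09, 0.28],[-0.16, 0.30]]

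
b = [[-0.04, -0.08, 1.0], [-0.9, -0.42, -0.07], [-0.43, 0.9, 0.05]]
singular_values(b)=[1.01, 1.0, 0.99]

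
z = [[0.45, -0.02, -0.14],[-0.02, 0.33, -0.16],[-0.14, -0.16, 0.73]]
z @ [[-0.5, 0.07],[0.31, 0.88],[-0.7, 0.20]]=[[-0.13, -0.01], [0.22, 0.26], [-0.49, -0.00]]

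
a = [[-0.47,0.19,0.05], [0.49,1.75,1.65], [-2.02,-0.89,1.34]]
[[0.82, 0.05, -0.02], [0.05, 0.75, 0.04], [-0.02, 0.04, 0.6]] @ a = [[-0.32, 0.26, 0.10], [0.26, 1.29, 1.29], [-1.18, -0.47, 0.87]]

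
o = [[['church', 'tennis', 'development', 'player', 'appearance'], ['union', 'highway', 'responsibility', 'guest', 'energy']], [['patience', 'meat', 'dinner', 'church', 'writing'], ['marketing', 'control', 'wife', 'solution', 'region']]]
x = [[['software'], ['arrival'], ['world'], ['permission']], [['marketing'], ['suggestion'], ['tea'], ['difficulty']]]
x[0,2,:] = ['world']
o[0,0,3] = 'player'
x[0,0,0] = 'software'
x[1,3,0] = 'difficulty'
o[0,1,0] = 'union'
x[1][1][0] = 'suggestion'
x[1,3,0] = 'difficulty'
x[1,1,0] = 'suggestion'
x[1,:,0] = ['marketing', 'suggestion', 'tea', 'difficulty']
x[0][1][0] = 'arrival'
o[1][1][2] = 'wife'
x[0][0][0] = 'software'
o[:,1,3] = ['guest', 'solution']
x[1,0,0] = 'marketing'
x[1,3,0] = 'difficulty'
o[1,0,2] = 'dinner'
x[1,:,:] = [['marketing'], ['suggestion'], ['tea'], ['difficulty']]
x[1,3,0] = 'difficulty'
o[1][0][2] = 'dinner'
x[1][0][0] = 'marketing'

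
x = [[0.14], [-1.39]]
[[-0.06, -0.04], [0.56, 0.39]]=x @ [[-0.4, -0.28]]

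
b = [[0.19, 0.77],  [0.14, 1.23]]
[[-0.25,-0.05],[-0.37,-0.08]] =b @ [[-0.13, -0.03], [-0.29, -0.06]]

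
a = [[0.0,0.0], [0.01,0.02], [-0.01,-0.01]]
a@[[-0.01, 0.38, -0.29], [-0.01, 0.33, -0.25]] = [[0.00, 0.0, 0.00], [-0.0, 0.01, -0.01], [0.0, -0.01, 0.01]]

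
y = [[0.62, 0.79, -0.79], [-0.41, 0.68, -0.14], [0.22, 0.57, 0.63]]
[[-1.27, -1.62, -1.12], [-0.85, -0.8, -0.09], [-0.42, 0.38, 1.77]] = y @ [[-0.02,0.12,0.34],[-1.18,-0.83,0.53],[0.41,1.31,2.21]]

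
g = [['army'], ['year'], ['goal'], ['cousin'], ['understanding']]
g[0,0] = 'army'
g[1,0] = 'year'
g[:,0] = ['army', 'year', 'goal', 'cousin', 'understanding']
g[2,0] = 'goal'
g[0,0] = 'army'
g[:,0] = ['army', 'year', 'goal', 'cousin', 'understanding']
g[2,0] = 'goal'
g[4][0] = 'understanding'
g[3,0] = 'cousin'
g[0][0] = 'army'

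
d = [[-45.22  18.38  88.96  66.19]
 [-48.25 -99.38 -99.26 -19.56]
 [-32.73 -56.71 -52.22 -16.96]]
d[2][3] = -16.96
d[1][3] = -19.56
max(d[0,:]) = 88.96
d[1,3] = -19.56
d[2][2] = -52.22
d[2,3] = -16.96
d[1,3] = -19.56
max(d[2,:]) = -16.96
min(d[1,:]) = -99.38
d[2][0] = -32.73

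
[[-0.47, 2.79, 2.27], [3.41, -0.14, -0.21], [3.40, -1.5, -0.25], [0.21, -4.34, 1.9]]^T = [[-0.47, 3.41, 3.40, 0.21], [2.79, -0.14, -1.5, -4.34], [2.27, -0.21, -0.25, 1.90]]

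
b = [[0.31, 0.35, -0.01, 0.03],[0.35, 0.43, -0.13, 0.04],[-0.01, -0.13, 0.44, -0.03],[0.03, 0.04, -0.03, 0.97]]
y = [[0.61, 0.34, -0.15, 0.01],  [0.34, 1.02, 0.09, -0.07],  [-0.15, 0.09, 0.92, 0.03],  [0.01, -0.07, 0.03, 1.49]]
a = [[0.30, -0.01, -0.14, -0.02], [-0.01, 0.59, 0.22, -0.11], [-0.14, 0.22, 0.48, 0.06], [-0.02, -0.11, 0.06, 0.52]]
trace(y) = 4.04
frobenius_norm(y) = 2.19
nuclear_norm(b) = 2.15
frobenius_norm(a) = 1.05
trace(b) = 2.15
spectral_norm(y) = 1.50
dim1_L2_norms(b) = [0.47, 0.57, 0.46, 0.97]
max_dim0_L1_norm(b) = 1.07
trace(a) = 1.89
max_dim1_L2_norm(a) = 0.64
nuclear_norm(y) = 4.04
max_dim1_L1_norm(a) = 0.93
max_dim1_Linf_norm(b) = 0.97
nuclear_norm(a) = 1.89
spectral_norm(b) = 0.98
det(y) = 0.64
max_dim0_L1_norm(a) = 0.93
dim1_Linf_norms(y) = [0.61, 1.02, 0.92, 1.49]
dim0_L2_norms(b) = [0.47, 0.57, 0.46, 0.97]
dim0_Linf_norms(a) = [0.3, 0.59, 0.48, 0.52]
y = a + b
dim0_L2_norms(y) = [0.71, 1.08, 0.94, 1.49]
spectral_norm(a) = 0.79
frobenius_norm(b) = 1.30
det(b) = 0.00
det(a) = 0.03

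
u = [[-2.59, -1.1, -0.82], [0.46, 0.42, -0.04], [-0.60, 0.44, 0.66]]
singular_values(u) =[2.99, 0.98, 0.28]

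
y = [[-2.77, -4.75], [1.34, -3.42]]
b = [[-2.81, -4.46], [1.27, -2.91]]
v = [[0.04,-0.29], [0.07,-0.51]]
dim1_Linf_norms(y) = [4.75, 3.42]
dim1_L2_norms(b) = [5.27, 3.18]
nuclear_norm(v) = 0.59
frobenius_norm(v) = 0.59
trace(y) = -6.19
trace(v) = -0.47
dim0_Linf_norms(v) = [0.07, 0.51]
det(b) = 13.84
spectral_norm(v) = 0.59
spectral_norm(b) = 5.64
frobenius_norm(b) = 6.15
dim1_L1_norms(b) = [7.27, 4.18]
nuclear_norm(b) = 8.10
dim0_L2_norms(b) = [3.08, 5.33]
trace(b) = -5.72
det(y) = 15.84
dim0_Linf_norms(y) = [2.77, 4.75]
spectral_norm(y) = 6.08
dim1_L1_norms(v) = [0.33, 0.58]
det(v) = -0.00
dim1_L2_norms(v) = [0.29, 0.51]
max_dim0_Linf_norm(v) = 0.51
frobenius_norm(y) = 6.61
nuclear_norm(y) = 8.68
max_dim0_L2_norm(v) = 0.59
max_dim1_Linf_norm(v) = 0.51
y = b + v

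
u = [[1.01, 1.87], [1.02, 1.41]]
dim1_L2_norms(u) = [2.13, 1.74]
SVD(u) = [[-0.77, -0.63], [-0.63, 0.77]] @ diag([2.741243494357985, 0.17630684796689006]) @ [[-0.52, -0.85], [0.85, -0.52]]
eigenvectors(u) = [[-0.84, -0.76], [0.54, -0.65]]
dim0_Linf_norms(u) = [1.02, 1.87]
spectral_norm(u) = 2.74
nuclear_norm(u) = 2.92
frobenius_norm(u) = 2.75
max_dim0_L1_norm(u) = 3.28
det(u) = -0.48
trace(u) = 2.42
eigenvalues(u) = [-0.19, 2.61]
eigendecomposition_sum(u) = [[-0.11, 0.12], [0.07, -0.08]] + [[1.12, 1.75], [0.95, 1.49]]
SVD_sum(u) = [[1.11, 1.81],[0.90, 1.48]] + [[-0.10, 0.06], [0.12, -0.07]]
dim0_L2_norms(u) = [1.44, 2.34]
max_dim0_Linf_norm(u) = 1.87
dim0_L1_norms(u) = [2.03, 3.28]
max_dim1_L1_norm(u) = 2.88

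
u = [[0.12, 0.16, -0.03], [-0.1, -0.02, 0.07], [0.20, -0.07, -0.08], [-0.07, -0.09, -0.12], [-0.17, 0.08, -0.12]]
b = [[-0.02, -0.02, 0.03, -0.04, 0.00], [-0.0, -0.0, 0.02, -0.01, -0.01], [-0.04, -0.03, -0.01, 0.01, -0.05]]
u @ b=[[-0.0, -0.00, 0.01, -0.01, -0.0],[-0.0, -0.00, -0.0, 0.00, -0.0],[-0.00, -0.0, 0.01, -0.01, 0.00],[0.01, 0.00, -0.0, 0.0, 0.01],[0.01, 0.01, -0.00, 0.0, 0.01]]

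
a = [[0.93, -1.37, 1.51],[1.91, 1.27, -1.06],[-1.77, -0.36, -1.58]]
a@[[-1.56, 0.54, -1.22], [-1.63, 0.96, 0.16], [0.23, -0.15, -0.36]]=[[1.13, -1.04, -1.90], [-5.29, 2.41, -1.75], [2.98, -1.06, 2.67]]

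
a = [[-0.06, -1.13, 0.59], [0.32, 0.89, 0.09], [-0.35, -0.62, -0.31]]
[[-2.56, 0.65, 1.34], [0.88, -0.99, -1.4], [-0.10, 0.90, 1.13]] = a @ [[-1.84, -0.91, -0.74],[1.77, -0.74, -1.28],[-1.14, -0.4, -0.25]]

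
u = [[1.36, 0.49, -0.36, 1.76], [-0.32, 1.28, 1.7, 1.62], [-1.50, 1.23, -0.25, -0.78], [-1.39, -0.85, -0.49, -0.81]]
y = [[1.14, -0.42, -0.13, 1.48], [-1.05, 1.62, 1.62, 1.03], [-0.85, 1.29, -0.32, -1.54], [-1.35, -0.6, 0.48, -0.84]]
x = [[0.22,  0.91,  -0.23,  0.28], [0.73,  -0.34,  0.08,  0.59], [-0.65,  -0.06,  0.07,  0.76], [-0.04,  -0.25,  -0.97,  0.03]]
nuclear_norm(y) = 7.39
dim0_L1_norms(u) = [4.57, 3.85, 2.8, 4.97]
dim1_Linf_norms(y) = [1.48, 1.62, 1.54, 1.35]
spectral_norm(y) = 3.14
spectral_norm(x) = 1.01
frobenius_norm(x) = 2.01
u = x + y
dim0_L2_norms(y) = [2.22, 2.2, 1.72, 2.52]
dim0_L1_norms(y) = [4.39, 3.93, 2.55, 4.89]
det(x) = -1.01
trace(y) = 1.60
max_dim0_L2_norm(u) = 2.64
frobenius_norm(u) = 4.53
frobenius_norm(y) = 4.37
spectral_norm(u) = 3.47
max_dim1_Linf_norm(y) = 1.62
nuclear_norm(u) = 8.04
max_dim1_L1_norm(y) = 5.32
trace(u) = 1.58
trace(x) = -0.02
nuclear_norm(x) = 4.01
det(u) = -8.89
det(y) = -1.42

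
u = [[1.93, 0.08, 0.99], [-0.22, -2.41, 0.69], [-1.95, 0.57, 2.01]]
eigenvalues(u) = [(2.01+1.39j), (2.01-1.39j), (-2.5+0j)]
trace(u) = 1.53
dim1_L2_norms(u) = [2.17, 2.52, 2.86]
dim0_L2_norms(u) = [2.75, 2.48, 2.34]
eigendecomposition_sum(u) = [[0.96+0.76j,(0.05-0.09j),0.49-0.71j], [(-0.13+0.22j),0.02+0.01j,(0.16+0.08j)], [(-0.97+1.4j),(0.13+0.06j),(1.03+0.63j)]] + [[0.96-0.76j, 0.05+0.09j, 0.49+0.71j],[(-0.13-0.22j), (0.02-0.01j), 0.16-0.08j],[(-0.97-1.4j), (0.13-0.06j), (1.03-0.63j)]] + [[0.00-0.00j, (-0.02-0j), 0.00+0.00j], [0.04-0.00j, -2.45-0.00j, (0.37+0j)], [(-0+0j), 0.30+0.00j, -0.04-0.00j]]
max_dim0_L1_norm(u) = 4.1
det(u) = -14.96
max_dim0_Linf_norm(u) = 2.41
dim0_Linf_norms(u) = [1.95, 2.41, 2.01]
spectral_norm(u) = 2.99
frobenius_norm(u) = 4.38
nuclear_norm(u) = 7.49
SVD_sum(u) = [[0.94,-0.05,-0.59], [-0.37,0.02,0.23], [-2.33,0.13,1.44]] + [[0.04,  -0.35,  0.09], [0.25,  -2.38,  0.62], [-0.02,  0.24,  -0.06]] + [[0.95, 0.49, 1.48], [-0.1, -0.05, -0.16], [0.4, 0.21, 0.63]]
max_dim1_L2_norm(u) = 2.86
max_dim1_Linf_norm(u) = 2.41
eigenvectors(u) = [[(-0.03+0.58j), (-0.03-0.58j), -0.01+0.00j],[-0.12+0.01j, (-0.12-0.01j), (-0.99+0j)],[(-0.81+0j), -0.81-0.00j, (0.12+0j)]]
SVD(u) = [[-0.37,0.15,-0.92], [0.15,0.98,0.1], [0.92,-0.1,-0.39]] @ diag([2.9899594635636597, 2.5097170217142075, 1.9932292585560945]) @ [[-0.85,  0.05,  0.53], [0.10,  -0.96,  0.25], [-0.52,  -0.27,  -0.81]]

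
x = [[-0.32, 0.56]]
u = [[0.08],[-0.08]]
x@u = [[-0.07]]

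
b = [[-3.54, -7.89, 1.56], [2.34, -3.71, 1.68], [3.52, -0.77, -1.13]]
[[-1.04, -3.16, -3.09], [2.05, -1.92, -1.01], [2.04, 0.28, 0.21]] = b @[[0.60, 0.0, 0.12], [-0.11, 0.31, 0.33], [0.14, -0.46, -0.04]]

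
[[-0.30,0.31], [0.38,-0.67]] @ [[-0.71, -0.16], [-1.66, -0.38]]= [[-0.3,-0.07], [0.84,0.19]]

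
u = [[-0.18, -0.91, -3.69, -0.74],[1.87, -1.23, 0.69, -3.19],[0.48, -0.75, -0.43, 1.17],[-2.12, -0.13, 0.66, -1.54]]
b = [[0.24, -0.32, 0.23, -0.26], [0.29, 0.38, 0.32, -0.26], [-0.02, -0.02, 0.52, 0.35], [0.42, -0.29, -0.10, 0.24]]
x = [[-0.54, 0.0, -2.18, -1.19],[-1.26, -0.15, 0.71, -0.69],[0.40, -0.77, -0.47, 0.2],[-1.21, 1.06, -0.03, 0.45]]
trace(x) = -0.71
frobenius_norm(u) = 6.35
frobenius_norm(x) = 3.59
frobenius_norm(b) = 1.18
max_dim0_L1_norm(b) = 1.17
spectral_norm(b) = 0.70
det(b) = 0.10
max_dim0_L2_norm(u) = 3.84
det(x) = -3.79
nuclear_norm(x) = 6.48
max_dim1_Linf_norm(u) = 3.69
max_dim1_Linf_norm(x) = 2.18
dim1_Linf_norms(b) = [0.32, 0.38, 0.52, 0.42]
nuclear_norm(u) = 11.63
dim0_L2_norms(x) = [1.87, 1.32, 2.34, 1.46]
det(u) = -38.25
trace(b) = 1.38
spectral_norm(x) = 2.55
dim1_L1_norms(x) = [3.91, 2.81, 1.84, 2.75]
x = u @ b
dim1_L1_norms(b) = [1.05, 1.25, 0.91, 1.05]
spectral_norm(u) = 4.06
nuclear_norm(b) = 2.31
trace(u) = -3.38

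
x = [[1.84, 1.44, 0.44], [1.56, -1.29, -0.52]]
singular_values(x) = [2.45, 2.0]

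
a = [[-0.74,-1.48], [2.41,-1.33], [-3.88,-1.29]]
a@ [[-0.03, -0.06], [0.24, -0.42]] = [[-0.33, 0.67], [-0.39, 0.41], [-0.19, 0.77]]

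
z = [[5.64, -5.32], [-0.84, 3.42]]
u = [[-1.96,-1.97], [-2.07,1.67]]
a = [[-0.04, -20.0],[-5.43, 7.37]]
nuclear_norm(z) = 10.11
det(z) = 14.82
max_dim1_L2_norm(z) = 7.75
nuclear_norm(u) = 5.43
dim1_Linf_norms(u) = [1.97, 2.07]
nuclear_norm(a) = 26.49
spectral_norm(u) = 2.87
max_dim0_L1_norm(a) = 27.37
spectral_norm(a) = 21.40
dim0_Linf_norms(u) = [2.07, 1.97]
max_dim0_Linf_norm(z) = 5.64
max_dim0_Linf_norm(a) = 20.0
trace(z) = 9.06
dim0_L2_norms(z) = [5.7, 6.32]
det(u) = -7.35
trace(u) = -0.29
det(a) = -108.89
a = z @ u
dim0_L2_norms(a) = [5.43, 21.31]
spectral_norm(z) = 8.33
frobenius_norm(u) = 3.85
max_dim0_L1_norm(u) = 4.03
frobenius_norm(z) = 8.52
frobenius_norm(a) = 22.00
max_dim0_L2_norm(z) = 6.32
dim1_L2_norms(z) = [7.75, 3.52]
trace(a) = 7.33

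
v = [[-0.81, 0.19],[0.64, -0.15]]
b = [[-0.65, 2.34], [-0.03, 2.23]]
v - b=[[-0.16, -2.15], [0.67, -2.38]]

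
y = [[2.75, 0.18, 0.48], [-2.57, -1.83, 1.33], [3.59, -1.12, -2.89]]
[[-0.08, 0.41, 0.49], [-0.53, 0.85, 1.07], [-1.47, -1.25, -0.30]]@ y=[[0.49, -1.31, -0.91], [0.20, -2.85, -2.22], [-1.91, 2.36, -1.5]]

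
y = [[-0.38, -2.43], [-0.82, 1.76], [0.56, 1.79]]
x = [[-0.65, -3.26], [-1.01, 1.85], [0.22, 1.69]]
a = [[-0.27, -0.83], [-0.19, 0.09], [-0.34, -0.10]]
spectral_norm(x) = 4.11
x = a + y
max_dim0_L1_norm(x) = 6.8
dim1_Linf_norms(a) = [0.83, 0.19, 0.34]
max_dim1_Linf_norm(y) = 2.43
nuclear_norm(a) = 1.25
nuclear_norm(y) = 4.55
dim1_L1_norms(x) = [3.91, 2.86, 1.91]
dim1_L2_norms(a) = [0.87, 0.21, 0.35]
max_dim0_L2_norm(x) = 4.11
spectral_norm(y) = 3.50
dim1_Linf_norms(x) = [3.26, 1.85, 1.69]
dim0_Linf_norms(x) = [1.01, 3.26]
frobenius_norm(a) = 0.97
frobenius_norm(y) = 3.65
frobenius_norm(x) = 4.29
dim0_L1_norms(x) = [1.88, 6.8]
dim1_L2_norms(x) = [3.32, 2.11, 1.7]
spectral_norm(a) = 0.90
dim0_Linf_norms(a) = [0.34, 0.83]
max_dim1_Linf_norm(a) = 0.83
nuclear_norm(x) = 5.33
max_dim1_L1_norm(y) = 2.81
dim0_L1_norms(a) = [0.8, 1.02]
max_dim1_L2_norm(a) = 0.87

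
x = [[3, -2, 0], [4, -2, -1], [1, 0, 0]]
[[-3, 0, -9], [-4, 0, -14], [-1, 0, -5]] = x@[[-1, 0, -5], [0, 0, -3], [0, 0, 0]]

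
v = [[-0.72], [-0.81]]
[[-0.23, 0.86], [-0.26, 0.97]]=v @ [[0.32, -1.2]]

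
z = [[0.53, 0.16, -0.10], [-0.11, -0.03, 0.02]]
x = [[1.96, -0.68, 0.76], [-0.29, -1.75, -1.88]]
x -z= [[1.43, -0.84, 0.86], [-0.18, -1.72, -1.9]]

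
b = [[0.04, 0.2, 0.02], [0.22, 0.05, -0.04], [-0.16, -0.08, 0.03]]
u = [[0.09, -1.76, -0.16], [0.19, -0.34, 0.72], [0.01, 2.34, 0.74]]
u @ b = [[-0.36, -0.06, 0.07], [-0.18, -0.04, 0.04], [0.4, 0.06, -0.07]]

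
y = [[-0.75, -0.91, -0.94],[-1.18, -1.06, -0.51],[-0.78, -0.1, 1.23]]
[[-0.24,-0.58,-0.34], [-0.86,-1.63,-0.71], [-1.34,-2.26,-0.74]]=y@ [[0.97, 1.85, 0.79], [-0.04, -0.19, -0.16], [-0.48, -0.68, -0.11]]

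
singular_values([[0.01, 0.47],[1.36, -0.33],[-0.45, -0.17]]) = [1.46, 0.53]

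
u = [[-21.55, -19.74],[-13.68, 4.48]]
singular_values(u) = [30.24, 12.12]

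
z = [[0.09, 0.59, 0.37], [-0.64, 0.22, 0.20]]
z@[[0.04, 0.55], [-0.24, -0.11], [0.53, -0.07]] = [[0.06, -0.04], [0.03, -0.39]]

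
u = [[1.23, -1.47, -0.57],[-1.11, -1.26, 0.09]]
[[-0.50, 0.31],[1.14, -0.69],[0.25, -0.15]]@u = [[-0.96, 0.34, 0.31], [2.17, -0.81, -0.71], [0.47, -0.18, -0.16]]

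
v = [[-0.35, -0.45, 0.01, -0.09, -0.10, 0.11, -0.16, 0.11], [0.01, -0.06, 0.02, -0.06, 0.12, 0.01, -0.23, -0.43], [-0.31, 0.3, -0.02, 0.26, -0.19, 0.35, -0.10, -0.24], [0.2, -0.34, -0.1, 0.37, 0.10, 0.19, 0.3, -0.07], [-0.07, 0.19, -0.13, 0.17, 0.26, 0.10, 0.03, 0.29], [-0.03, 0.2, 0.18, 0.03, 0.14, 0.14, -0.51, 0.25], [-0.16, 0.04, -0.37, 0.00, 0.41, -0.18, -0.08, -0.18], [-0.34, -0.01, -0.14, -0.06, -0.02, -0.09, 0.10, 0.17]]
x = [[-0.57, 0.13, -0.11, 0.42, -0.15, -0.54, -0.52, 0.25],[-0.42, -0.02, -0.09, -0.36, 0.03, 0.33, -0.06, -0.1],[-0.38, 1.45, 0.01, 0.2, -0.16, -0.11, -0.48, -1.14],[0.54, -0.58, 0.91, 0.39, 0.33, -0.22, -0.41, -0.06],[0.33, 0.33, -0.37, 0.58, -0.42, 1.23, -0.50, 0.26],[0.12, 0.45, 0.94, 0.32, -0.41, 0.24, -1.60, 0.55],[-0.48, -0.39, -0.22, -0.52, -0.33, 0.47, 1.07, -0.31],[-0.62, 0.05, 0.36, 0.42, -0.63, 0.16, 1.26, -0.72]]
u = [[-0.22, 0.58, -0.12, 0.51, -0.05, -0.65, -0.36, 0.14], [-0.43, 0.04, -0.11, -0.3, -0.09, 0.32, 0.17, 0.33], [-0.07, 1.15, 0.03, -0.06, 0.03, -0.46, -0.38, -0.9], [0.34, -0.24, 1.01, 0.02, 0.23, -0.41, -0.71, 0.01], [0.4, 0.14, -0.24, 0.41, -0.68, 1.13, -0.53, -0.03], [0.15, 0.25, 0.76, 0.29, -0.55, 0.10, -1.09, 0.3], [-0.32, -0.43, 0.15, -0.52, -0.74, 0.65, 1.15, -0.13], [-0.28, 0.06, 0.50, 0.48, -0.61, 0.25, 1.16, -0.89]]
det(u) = -0.00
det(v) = -0.00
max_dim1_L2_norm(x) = 2.07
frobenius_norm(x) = 4.46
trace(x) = -0.02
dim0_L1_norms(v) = [1.47, 1.59, 0.97, 1.04, 1.34, 1.17, 1.51, 1.74]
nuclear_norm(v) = 4.21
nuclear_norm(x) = 10.64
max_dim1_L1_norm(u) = 4.23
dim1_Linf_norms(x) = [0.57, 0.42, 1.45, 0.91, 1.23, 1.6, 1.07, 1.26]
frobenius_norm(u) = 4.12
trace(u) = -0.45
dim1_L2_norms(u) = [1.11, 0.73, 1.58, 1.39, 1.56, 1.53, 1.7, 1.77]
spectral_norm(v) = 0.84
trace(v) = 0.43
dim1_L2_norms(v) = [0.63, 0.51, 0.69, 0.67, 0.5, 0.66, 0.64, 0.43]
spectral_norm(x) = 2.88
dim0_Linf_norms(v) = [0.35, 0.45, 0.37, 0.37, 0.41, 0.35, 0.51, 0.43]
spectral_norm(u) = 2.61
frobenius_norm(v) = 1.69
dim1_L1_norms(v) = [1.38, 0.94, 1.77, 1.67, 1.24, 1.48, 1.42, 0.93]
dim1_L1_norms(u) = [2.63, 1.79, 3.08, 2.97, 3.56, 3.49, 4.09, 4.23]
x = u + v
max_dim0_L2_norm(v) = 0.7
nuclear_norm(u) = 9.67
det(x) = 0.77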